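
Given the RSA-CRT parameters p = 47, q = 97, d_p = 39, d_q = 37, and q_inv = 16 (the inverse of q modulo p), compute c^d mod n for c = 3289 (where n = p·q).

2725

m₁ = c^(d_p) mod p: c ≡ 46 (mod 47), and 46^39 mod 47 = 46.
m₂ = c^(d_q) mod q: c ≡ 88 (mod 97), and 88^37 mod 97 = 9.
h = q_inv·(m₁ − m₂) mod p = 16·(46 − 9) mod 47 = 28.
m = m₂ + h·q = 9 + 28·97 = 2725.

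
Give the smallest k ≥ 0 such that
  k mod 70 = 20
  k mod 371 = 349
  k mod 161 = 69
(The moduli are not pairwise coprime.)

82340

gcd(70, 371) = 7 and 7 | (349 − 20), so the pair is consistent; merging gives k ≡ 720 (mod 3710), where 3710 = lcm(70, 371).
gcd(3710, 161) = 7 and 7 | (69 − 720), so the pair is consistent; merging gives k ≡ 82340 (mod 85330), where 85330 = lcm(3710, 161).
The solution is unique modulo lcm(70, 371, 161) = 85330.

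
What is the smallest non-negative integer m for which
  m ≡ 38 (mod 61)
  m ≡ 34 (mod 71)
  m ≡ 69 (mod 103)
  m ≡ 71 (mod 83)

From m ≡ 38 (mod 61) write m = 38 + 61t. Substituting into m ≡ 34 (mod 71) gives 61t ≡ 67 (mod 71), and since 61⁻¹ ≡ 7 (mod 71), t ≡ 43. Hence m ≡ 38 + 61·43 = 2661 (mod 4331).
From m ≡ 2661 (mod 4331) write m = 2661 + 4331t. Substituting into m ≡ 69 (mod 103) gives 4331t ≡ 86 (mod 103), and since 5⁻¹ ≡ 62 (mod 103), t ≡ 79. Hence m ≡ 2661 + 4331·79 = 344810 (mod 446093).
From m ≡ 344810 (mod 446093) write m = 344810 + 446093t. Substituting into m ≡ 71 (mod 83) gives 446093t ≡ 43 (mod 83), and since 51⁻¹ ≡ 70 (mod 83), t ≡ 22. Hence m ≡ 344810 + 446093·22 = 10158856 (mod 37025719).

10158856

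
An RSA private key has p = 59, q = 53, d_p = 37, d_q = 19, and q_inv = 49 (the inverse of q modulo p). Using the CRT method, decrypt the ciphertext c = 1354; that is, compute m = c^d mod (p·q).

m₁ = c^(d_p) mod p: c ≡ 56 (mod 59), and 56^37 mod 59 = 47.
m₂ = c^(d_q) mod q: c ≡ 29 (mod 53), and 29^19 mod 53 = 25.
h = q_inv·(m₁ − m₂) mod p = 49·(47 − 25) mod 59 = 16.
m = m₂ + h·q = 25 + 16·53 = 873.

873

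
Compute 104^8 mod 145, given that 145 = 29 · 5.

1

Mod 29: 104 ≡ 17; 17^8 ≡ 1 (mod 29).
Mod 5: 104 ≡ 4; since 4 | 8, by Fermat 4^8 ≡ 1 (mod 5).
Combine by CRT: x ≡ 1 (mod 29), x ≡ 1 (mod 5) ⇒ x ≡ 1 (mod 145).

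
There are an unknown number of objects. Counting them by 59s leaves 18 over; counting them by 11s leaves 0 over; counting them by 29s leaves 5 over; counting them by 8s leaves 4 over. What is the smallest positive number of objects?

134420

The moduli are pairwise coprime; M = 59·11·29·8 = 150568.
M/59 = 2552; 2552 ≡ 15 (mod 59); 15·4 ≡ 1, so inverse 4.
M/11 = 13688; 13688 ≡ 4 (mod 11); 4·3 ≡ 1, so inverse 3.
M/29 = 5192; 5192 ≡ 1 (mod 29), inverse 1.
M/8 = 18821; 18821 ≡ 5 (mod 8); 5·5 ≡ 1, so inverse 5.
N ≡ 18·2552·4 + 0·13688·3 + 5·5192·1 + 4·18821·5 = 586124.
586124 mod 150568 = 134420.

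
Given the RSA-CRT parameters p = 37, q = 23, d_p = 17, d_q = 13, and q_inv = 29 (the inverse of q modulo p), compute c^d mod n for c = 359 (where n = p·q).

m₁ = c^(d_p) mod p: c ≡ 26 (mod 37), and 26^17 mod 37 = 10.
m₂ = c^(d_q) mod q: c ≡ 14 (mod 23), and 14^13 mod 23 = 11.
h = q_inv·(m₁ − m₂) mod p = 29·(10 − 11) mod 37 = 8.
m = m₂ + h·q = 11 + 8·23 = 195.

195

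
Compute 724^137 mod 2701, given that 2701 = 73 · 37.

Mod 73: 724 ≡ 67; by Fermat, exponent reduces to 137 mod 72 = 65; 67^65 ≡ 50 (mod 73).
Mod 37: 724 ≡ 21; by Fermat, exponent reduces to 137 mod 36 = 29; 21^29 ≡ 3 (mod 37).
Combine by CRT: x ≡ 50 (mod 73), x ≡ 3 (mod 37) ⇒ x ≡ 780 (mod 2701).

780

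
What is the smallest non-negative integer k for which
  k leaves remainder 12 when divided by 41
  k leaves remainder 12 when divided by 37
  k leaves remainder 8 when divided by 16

The moduli are pairwise coprime; N = 41·37·16 = 24272.
N/41 = 592; 592 ≡ 18 (mod 41); 18·16 ≡ 1, so inverse 16.
N/37 = 656; 656 ≡ 27 (mod 37); 27·11 ≡ 1, so inverse 11.
N/16 = 1517; 1517 ≡ 13 (mod 16); 13·5 ≡ 1, so inverse 5.
k ≡ 12·592·16 + 12·656·11 + 8·1517·5 = 260936.
260936 mod 24272 = 18216.

18216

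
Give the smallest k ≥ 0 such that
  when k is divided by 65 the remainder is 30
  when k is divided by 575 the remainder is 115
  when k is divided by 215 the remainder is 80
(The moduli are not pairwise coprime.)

Combine the congruences pairwise.
gcd(65, 575) = 5 and 5 | (115 − 30), so the pair is consistent; merging gives k ≡ 1265 (mod 7475), where 7475 = lcm(65, 575).
gcd(7475, 215) = 5 and 5 | (80 − 1265), so the pair is consistent; merging gives k ≡ 210565 (mod 321425), where 321425 = lcm(7475, 215).
The solution is unique modulo lcm(65, 575, 215) = 321425.

210565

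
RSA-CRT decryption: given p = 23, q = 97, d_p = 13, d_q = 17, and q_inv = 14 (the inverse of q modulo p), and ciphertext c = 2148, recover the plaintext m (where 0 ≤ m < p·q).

771

m₁ = c^(d_p) mod p: c ≡ 9 (mod 23), and 9^13 mod 23 = 12.
m₂ = c^(d_q) mod q: c ≡ 14 (mod 97), and 14^17 mod 97 = 92.
h = q_inv·(m₁ − m₂) mod p = 14·(12 − 92) mod 23 = 7.
m = m₂ + h·q = 92 + 7·97 = 771.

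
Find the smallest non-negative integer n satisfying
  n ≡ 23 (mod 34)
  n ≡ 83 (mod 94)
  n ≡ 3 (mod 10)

4783

gcd(34, 94) = 2 and 2 | (83 − 23), so the pair is consistent; merging gives n ≡ 1587 (mod 1598), where 1598 = lcm(34, 94).
gcd(1598, 10) = 2 and 2 | (3 − 1587), so the pair is consistent; merging gives n ≡ 4783 (mod 7990), where 7990 = lcm(1598, 10).
The solution is unique modulo lcm(34, 94, 10) = 7990.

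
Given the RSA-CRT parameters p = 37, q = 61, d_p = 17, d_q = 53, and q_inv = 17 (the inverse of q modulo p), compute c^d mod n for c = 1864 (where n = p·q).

m₁ = c^(d_p) mod p: c ≡ 14 (mod 37), and 14^17 mod 37 = 29.
m₂ = c^(d_q) mod q: c ≡ 34 (mod 61), and 34^53 mod 61 = 20.
h = q_inv·(m₁ − m₂) mod p = 17·(29 − 20) mod 37 = 5.
m = m₂ + h·q = 20 + 5·61 = 325.

325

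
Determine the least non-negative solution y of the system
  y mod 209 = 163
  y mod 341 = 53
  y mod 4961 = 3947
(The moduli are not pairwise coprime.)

986225

gcd(209, 341) = 11 and 11 | (53 − 163), so the pair is consistent; merging gives y ≡ 1417 (mod 6479), where 6479 = lcm(209, 341).
gcd(6479, 4961) = 11 and 11 | (3947 − 1417), so the pair is consistent; merging gives y ≡ 986225 (mod 2922029), where 2922029 = lcm(6479, 4961).
The solution is unique modulo lcm(209, 341, 4961) = 2922029.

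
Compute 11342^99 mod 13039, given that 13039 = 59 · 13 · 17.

Mod 59: 11342 ≡ 14; by Fermat, exponent reduces to 99 mod 58 = 41; 14^41 ≡ 11 (mod 59).
Mod 13: 11342 ≡ 6; by Fermat, exponent reduces to 99 mod 12 = 3; 6^3 ≡ 8 (mod 13).
Mod 17: 11342 ≡ 3; by Fermat, exponent reduces to 99 mod 16 = 3; 3^3 ≡ 10 (mod 17).
Combine by CRT: x ≡ 11 (mod 59), x ≡ 8 (mod 13), x ≡ 10 (mod 17) ⇒ x ≡ 11162 (mod 13039).

11162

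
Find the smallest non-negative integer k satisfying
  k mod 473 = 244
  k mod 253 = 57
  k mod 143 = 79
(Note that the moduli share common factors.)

64572

Combine the congruences pairwise.
gcd(473, 253) = 11 and 11 | (57 − 244), so the pair is consistent; merging gives k ≡ 10177 (mod 10879), where 10879 = lcm(473, 253).
gcd(10879, 143) = 11 and 11 | (79 − 10177), so the pair is consistent; merging gives k ≡ 64572 (mod 141427), where 141427 = lcm(10879, 143).
The solution is unique modulo lcm(473, 253, 143) = 141427.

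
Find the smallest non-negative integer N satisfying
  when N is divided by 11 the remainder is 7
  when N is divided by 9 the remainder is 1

73

Combine the congruences pairwise.
From N ≡ 7 (mod 11) write N = 7 + 11t. Substituting into N ≡ 1 (mod 9) gives 11t ≡ 3 (mod 9), and since 2⁻¹ ≡ 5 (mod 9), t ≡ 6. Hence N ≡ 7 + 11·6 = 73 (mod 99).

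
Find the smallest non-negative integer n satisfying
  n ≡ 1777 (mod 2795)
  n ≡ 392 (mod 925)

454567

Combine the congruences pairwise.
gcd(2795, 925) = 5 and 5 | (392 − 1777), so the pair is consistent; merging gives n ≡ 454567 (mod 517075), where 517075 = lcm(2795, 925).
The solution is unique modulo lcm(2795, 925) = 517075.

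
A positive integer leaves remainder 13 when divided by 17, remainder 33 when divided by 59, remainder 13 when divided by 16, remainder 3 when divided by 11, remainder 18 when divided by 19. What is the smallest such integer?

The moduli are pairwise coprime; N = 17·59·16·11·19 = 3354032.
N/17 = 197296; 197296 ≡ 11 (mod 17); 11·14 ≡ 1, so inverse 14.
N/59 = 56848; 56848 ≡ 31 (mod 59); 31·40 ≡ 1, so inverse 40.
N/16 = 209627; 209627 ≡ 11 (mod 16); 11·3 ≡ 1, so inverse 3.
N/11 = 304912; 304912 ≡ 3 (mod 11); 3·4 ≡ 1, so inverse 4.
N/19 = 176528; 176528 ≡ 18 (mod 19); 18·18 ≡ 1, so inverse 18.
x ≡ 13·197296·14 + 33·56848·40 + 13·209627·3 + 3·304912·4 + 18·176528·18 = 179976701.
179976701 mod 3354032 = 2213005.

2213005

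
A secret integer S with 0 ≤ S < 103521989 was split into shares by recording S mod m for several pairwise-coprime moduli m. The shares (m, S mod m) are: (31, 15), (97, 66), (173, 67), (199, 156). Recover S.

The moduli are pairwise coprime; N = 31·97·173·199 = 103521989.
N/31 = 3339419; 3339419 ≡ 6 (mod 31); 6·26 ≡ 1, so inverse 26.
N/97 = 1067237; 1067237 ≡ 43 (mod 97); 43·88 ≡ 1, so inverse 88.
N/173 = 598393; 598393 ≡ 159 (mod 173); 159·37 ≡ 1, so inverse 37.
N/199 = 520211; 520211 ≡ 25 (mod 199); 25·8 ≡ 1, so inverse 8.
S ≡ 15·3339419·26 + 66·1067237·88 + 67·598393·37 + 156·520211·8 = 9633525481.
9633525481 mod 103521989 = 5980504.

5980504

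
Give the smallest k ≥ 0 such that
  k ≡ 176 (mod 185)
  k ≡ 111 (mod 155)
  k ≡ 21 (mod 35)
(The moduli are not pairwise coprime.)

gcd(185, 155) = 5 and 5 | (111 − 176), so the pair is consistent; merging gives k ≡ 731 (mod 5735), where 5735 = lcm(185, 155).
gcd(5735, 35) = 5 and 5 | (21 − 731), so the pair is consistent; merging gives k ≡ 12201 (mod 40145), where 40145 = lcm(5735, 35).
The solution is unique modulo lcm(185, 155, 35) = 40145.

12201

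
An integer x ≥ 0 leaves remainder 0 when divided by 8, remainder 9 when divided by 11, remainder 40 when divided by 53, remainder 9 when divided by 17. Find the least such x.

20392

From x ≡ 0 (mod 8) write x = 0 + 8t. Substituting into x ≡ 9 (mod 11) gives 8t ≡ 9 (mod 11), and since 8⁻¹ ≡ 7 (mod 11), t ≡ 8. Hence x ≡ 0 + 8·8 = 64 (mod 88).
From x ≡ 64 (mod 88) write x = 64 + 88t. Substituting into x ≡ 40 (mod 53) gives 88t ≡ 29 (mod 53), and since 35⁻¹ ≡ 50 (mod 53), t ≡ 19. Hence x ≡ 64 + 88·19 = 1736 (mod 4664).
From x ≡ 1736 (mod 4664) write x = 1736 + 4664t. Substituting into x ≡ 9 (mod 17) gives 4664t ≡ 7 (mod 17), and since 6⁻¹ ≡ 3 (mod 17), t ≡ 4. Hence x ≡ 1736 + 4664·4 = 20392 (mod 79288).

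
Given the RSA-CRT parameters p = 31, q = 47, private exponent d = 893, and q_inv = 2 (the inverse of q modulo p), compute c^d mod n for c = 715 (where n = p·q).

d_p = d mod (p−1) = 893 mod 30 = 23; d_q = d mod (q−1) = 19.
m₁ = c^(d_p) mod p: c ≡ 2 (mod 31), and 2^23 mod 31 = 8.
m₂ = c^(d_q) mod q: c ≡ 10 (mod 47), and 10^19 mod 47 = 30.
h = q_inv·(m₁ − m₂) mod p = 2·(8 − 30) mod 31 = 18.
m = m₂ + h·q = 30 + 18·47 = 876.

876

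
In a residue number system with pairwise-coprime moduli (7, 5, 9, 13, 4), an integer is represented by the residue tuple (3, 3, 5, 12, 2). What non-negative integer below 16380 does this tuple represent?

From x ≡ 3 (mod 7) write x = 3 + 7t. Substituting into x ≡ 3 (mod 5) gives 7t ≡ 0 (mod 5), and since 2⁻¹ ≡ 3 (mod 5), t ≡ 0. Hence x ≡ 3 + 7·0 = 3 (mod 35).
From x ≡ 3 (mod 35) write x = 3 + 35t. Substituting into x ≡ 5 (mod 9) gives 35t ≡ 2 (mod 9), and since 8⁻¹ ≡ 8 (mod 9), t ≡ 7. Hence x ≡ 3 + 35·7 = 248 (mod 315).
From x ≡ 248 (mod 315) write x = 248 + 315t. Substituting into x ≡ 12 (mod 13) gives 315t ≡ 11 (mod 13), and since 3⁻¹ ≡ 9 (mod 13), t ≡ 8. Hence x ≡ 248 + 315·8 = 2768 (mod 4095).
From x ≡ 2768 (mod 4095) write x = 2768 + 4095t. Substituting into x ≡ 2 (mod 4) gives 4095t ≡ 2 (mod 4), and since 3⁻¹ ≡ 3 (mod 4), t ≡ 2. Hence x ≡ 2768 + 4095·2 = 10958 (mod 16380).

10958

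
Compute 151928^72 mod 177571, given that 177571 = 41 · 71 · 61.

Mod 41: 151928 ≡ 23; by Fermat, exponent reduces to 72 mod 40 = 32; 23^32 ≡ 37 (mod 41).
Mod 71: 151928 ≡ 59; by Fermat, exponent reduces to 72 mod 70 = 2; 59^2 ≡ 2 (mod 71).
Mod 61: 151928 ≡ 38; by Fermat, exponent reduces to 72 mod 60 = 12; 38^12 ≡ 20 (mod 61).
Combine by CRT: x ≡ 37 (mod 41), x ≡ 2 (mod 71), x ≡ 20 (mod 61) ⇒ x ≡ 52968 (mod 177571).

52968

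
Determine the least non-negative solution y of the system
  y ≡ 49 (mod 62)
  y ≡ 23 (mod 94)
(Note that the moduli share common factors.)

Combine the congruences pairwise.
gcd(62, 94) = 2 and 2 | (23 − 49), so the pair is consistent; merging gives y ≡ 2467 (mod 2914), where 2914 = lcm(62, 94).
The solution is unique modulo lcm(62, 94) = 2914.

2467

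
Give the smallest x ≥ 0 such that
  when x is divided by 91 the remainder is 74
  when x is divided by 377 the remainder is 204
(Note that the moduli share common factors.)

gcd(91, 377) = 13 and 13 | (204 − 74), so the pair is consistent; merging gives x ≡ 1712 (mod 2639), where 2639 = lcm(91, 377).
The solution is unique modulo lcm(91, 377) = 2639.

1712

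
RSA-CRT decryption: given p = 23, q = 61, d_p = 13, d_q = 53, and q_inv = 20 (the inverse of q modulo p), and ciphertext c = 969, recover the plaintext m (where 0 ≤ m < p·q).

78

m₁ = c^(d_p) mod p: c ≡ 3 (mod 23), and 3^13 mod 23 = 9.
m₂ = c^(d_q) mod q: c ≡ 54 (mod 61), and 54^53 mod 61 = 17.
h = q_inv·(m₁ − m₂) mod p = 20·(9 − 17) mod 23 = 1.
m = m₂ + h·q = 17 + 1·61 = 78.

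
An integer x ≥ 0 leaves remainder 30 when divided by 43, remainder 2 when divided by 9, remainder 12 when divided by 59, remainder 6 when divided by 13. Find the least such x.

From x ≡ 30 (mod 43) write x = 30 + 43t. Substituting into x ≡ 2 (mod 9) gives 43t ≡ 8 (mod 9), and since 7⁻¹ ≡ 4 (mod 9), t ≡ 5. Hence x ≡ 30 + 43·5 = 245 (mod 387).
From x ≡ 245 (mod 387) write x = 245 + 387t. Substituting into x ≡ 12 (mod 59) gives 387t ≡ 3 (mod 59), and since 33⁻¹ ≡ 34 (mod 59), t ≡ 43. Hence x ≡ 245 + 387·43 = 16886 (mod 22833).
From x ≡ 16886 (mod 22833) write x = 16886 + 22833t. Substituting into x ≡ 6 (mod 13) gives 22833t ≡ 7 (mod 13), and since 5⁻¹ ≡ 8 (mod 13), t ≡ 4. Hence x ≡ 16886 + 22833·4 = 108218 (mod 296829).

108218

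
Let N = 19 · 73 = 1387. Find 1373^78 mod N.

900

Mod 19: 1373 ≡ 5; by Fermat, exponent reduces to 78 mod 18 = 6; 5^6 ≡ 7 (mod 19).
Mod 73: 1373 ≡ 59; by Fermat, exponent reduces to 78 mod 72 = 6; 59^6 ≡ 24 (mod 73).
Combine by CRT: x ≡ 7 (mod 19), x ≡ 24 (mod 73) ⇒ x ≡ 900 (mod 1387).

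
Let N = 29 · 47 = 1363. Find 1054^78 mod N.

Mod 29: 1054 ≡ 10; by Fermat, exponent reduces to 78 mod 28 = 22; 10^22 ≡ 4 (mod 29).
Mod 47: 1054 ≡ 20; by Fermat, exponent reduces to 78 mod 46 = 32; 20^32 ≡ 34 (mod 47).
Combine by CRT: x ≡ 4 (mod 29), x ≡ 34 (mod 47) ⇒ x ≡ 410 (mod 1363).

410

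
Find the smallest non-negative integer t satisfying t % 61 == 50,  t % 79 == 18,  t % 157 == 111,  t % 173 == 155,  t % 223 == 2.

18429682024

Combine the congruences pairwise.
From t ≡ 50 (mod 61) write t = 50 + 61s. Substituting into t ≡ 18 (mod 79) gives 61s ≡ 47 (mod 79), and since 61⁻¹ ≡ 57 (mod 79), s ≡ 72. Hence t ≡ 50 + 61·72 = 4442 (mod 4819).
From t ≡ 4442 (mod 4819) write t = 4442 + 4819s. Substituting into t ≡ 111 (mod 157) gives 4819s ≡ 65 (mod 157), and since 109⁻¹ ≡ 121 (mod 157), s ≡ 15. Hence t ≡ 4442 + 4819·15 = 76727 (mod 756583).
From t ≡ 76727 (mod 756583) write t = 76727 + 756583s. Substituting into t ≡ 155 (mod 173) gives 756583s ≡ 67 (mod 173), and since 54⁻¹ ≡ 157 (mod 173), s ≡ 139. Hence t ≡ 76727 + 756583·139 = 105241764 (mod 130888859).
From t ≡ 105241764 (mod 130888859) write t = 105241764 + 130888859s. Substituting into t ≡ 2 (mod 223) gives 130888859s ≡ 189 (mod 223), and since 124⁻¹ ≡ 9 (mod 223), s ≡ 140. Hence t ≡ 105241764 + 130888859·140 = 18429682024 (mod 29188215557).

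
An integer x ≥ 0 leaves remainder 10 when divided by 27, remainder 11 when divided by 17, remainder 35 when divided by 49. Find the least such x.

21448

The moduli are pairwise coprime; N = 27·17·49 = 22491.
N/27 = 833; 833 ≡ 23 (mod 27); 23·20 ≡ 1, so inverse 20.
N/17 = 1323; 1323 ≡ 14 (mod 17); 14·11 ≡ 1, so inverse 11.
N/49 = 459; 459 ≡ 18 (mod 49); 18·30 ≡ 1, so inverse 30.
x ≡ 10·833·20 + 11·1323·11 + 35·459·30 = 808633.
808633 mod 22491 = 21448.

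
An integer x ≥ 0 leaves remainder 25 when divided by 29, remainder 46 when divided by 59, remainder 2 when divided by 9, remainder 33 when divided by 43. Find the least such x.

272567

From x ≡ 25 (mod 29) write x = 25 + 29t. Substituting into x ≡ 46 (mod 59) gives 29t ≡ 21 (mod 59), and since 29⁻¹ ≡ 57 (mod 59), t ≡ 17. Hence x ≡ 25 + 29·17 = 518 (mod 1711).
From x ≡ 518 (mod 1711) write x = 518 + 1711t. Substituting into x ≡ 2 (mod 9) gives 1711t ≡ 6 (mod 9), and since 1⁻¹ ≡ 1 (mod 9), t ≡ 6. Hence x ≡ 518 + 1711·6 = 10784 (mod 15399).
From x ≡ 10784 (mod 15399) write x = 10784 + 15399t. Substituting into x ≡ 33 (mod 43) gives 15399t ≡ 42 (mod 43), and since 5⁻¹ ≡ 26 (mod 43), t ≡ 17. Hence x ≡ 10784 + 15399·17 = 272567 (mod 662157).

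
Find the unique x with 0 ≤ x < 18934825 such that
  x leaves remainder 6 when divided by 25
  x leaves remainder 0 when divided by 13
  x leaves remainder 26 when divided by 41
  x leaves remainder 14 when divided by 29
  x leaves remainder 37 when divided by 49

12530856

From x ≡ 6 (mod 25) write x = 6 + 25t. Substituting into x ≡ 0 (mod 13) gives 25t ≡ 7 (mod 13), and since 12⁻¹ ≡ 12 (mod 13), t ≡ 6. Hence x ≡ 6 + 25·6 = 156 (mod 325).
From x ≡ 156 (mod 325) write x = 156 + 325t. Substituting into x ≡ 26 (mod 41) gives 325t ≡ 34 (mod 41), and since 38⁻¹ ≡ 27 (mod 41), t ≡ 16. Hence x ≡ 156 + 325·16 = 5356 (mod 13325).
From x ≡ 5356 (mod 13325) write x = 5356 + 13325t. Substituting into x ≡ 14 (mod 29) gives 13325t ≡ 23 (mod 29), and since 14⁻¹ ≡ 27 (mod 29), t ≡ 12. Hence x ≡ 5356 + 13325·12 = 165256 (mod 386425).
From x ≡ 165256 (mod 386425) write x = 165256 + 386425t. Substituting into x ≡ 37 (mod 49) gives 386425t ≡ 9 (mod 49), and since 11⁻¹ ≡ 9 (mod 49), t ≡ 32. Hence x ≡ 165256 + 386425·32 = 12530856 (mod 18934825).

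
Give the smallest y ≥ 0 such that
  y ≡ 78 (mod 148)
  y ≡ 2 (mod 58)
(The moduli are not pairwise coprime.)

gcd(148, 58) = 2 and 2 | (2 − 78), so the pair is consistent; merging gives y ≡ 3482 (mod 4292), where 4292 = lcm(148, 58).
The solution is unique modulo lcm(148, 58) = 4292.

3482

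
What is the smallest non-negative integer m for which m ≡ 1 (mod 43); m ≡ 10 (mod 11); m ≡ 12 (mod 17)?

The moduli are pairwise coprime; N = 43·11·17 = 8041.
N/43 = 187; 187 ≡ 15 (mod 43); 15·23 ≡ 1, so inverse 23.
N/11 = 731; 731 ≡ 5 (mod 11); 5·9 ≡ 1, so inverse 9.
N/17 = 473; 473 ≡ 14 (mod 17); 14·11 ≡ 1, so inverse 11.
m ≡ 1·187·23 + 10·731·9 + 12·473·11 = 132527.
132527 mod 8041 = 3871.

3871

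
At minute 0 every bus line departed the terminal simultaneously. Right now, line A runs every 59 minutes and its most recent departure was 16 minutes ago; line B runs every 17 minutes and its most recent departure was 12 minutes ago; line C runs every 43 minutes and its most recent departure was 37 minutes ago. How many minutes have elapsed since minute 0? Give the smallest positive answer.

The moduli are pairwise coprime; N = 59·17·43 = 43129.
N/59 = 731; 731 ≡ 23 (mod 59); 23·18 ≡ 1, so inverse 18.
N/17 = 2537; 2537 ≡ 4 (mod 17); 4·13 ≡ 1, so inverse 13.
N/43 = 1003; 1003 ≡ 14 (mod 43); 14·40 ≡ 1, so inverse 40.
t ≡ 16·731·18 + 12·2537·13 + 37·1003·40 = 2090740.
2090740 mod 43129 = 20548.

20548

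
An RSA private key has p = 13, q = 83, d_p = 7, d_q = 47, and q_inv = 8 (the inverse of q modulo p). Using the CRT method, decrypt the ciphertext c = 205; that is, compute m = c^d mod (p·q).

569

m₁ = c^(d_p) mod p: c ≡ 10 (mod 13), and 10^7 mod 13 = 10.
m₂ = c^(d_q) mod q: c ≡ 39 (mod 83), and 39^47 mod 83 = 71.
h = q_inv·(m₁ − m₂) mod p = 8·(10 − 71) mod 13 = 6.
m = m₂ + h·q = 71 + 6·83 = 569.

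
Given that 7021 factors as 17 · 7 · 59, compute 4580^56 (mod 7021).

Mod 17: 4580 ≡ 7; by Fermat, exponent reduces to 56 mod 16 = 8; 7^8 ≡ 16 (mod 17).
Mod 7: 4580 ≡ 2; by Fermat, exponent reduces to 56 mod 6 = 2; 2^2 ≡ 4 (mod 7).
Mod 59: 4580 ≡ 37; 37^56 ≡ 5 (mod 59).
Combine by CRT: x ≡ 16 (mod 17), x ≡ 4 (mod 7), x ≡ 5 (mod 59) ⇒ x ≡ 6731 (mod 7021).

6731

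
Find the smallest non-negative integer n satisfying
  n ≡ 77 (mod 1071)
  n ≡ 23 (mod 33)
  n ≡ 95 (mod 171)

gcd(1071, 33) = 3 and 3 | (23 − 77), so the pair is consistent; merging gives n ≡ 3290 (mod 11781), where 11781 = lcm(1071, 33).
gcd(11781, 171) = 9 and 9 | (95 − 3290), so the pair is consistent; merging gives n ≡ 191786 (mod 223839), where 223839 = lcm(11781, 171).
The solution is unique modulo lcm(1071, 33, 171) = 223839.

191786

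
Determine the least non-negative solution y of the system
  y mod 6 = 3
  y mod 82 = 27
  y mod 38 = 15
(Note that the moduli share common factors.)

gcd(6, 82) = 2 and 2 | (27 − 3), so the pair is consistent; merging gives y ≡ 27 (mod 246), where 246 = lcm(6, 82).
gcd(246, 38) = 2 and 2 | (15 − 27), so the pair is consistent; merging gives y ≡ 2979 (mod 4674), where 4674 = lcm(246, 38).
The solution is unique modulo lcm(6, 82, 38) = 4674.

2979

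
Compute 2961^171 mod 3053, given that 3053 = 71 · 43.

Mod 71: 2961 ≡ 50; by Fermat, exponent reduces to 171 mod 70 = 31; 50^31 ≡ 6 (mod 71).
Mod 43: 2961 ≡ 37; by Fermat, exponent reduces to 171 mod 42 = 3; 37^3 ≡ 42 (mod 43).
Combine by CRT: x ≡ 6 (mod 71), x ≡ 42 (mod 43) ⇒ x ≡ 2278 (mod 3053).

2278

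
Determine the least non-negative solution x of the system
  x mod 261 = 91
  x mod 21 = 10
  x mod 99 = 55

3223

gcd(261, 21) = 3 and 3 | (10 − 91), so the pair is consistent; merging gives x ≡ 1396 (mod 1827), where 1827 = lcm(261, 21).
gcd(1827, 99) = 9 and 9 | (55 − 1396), so the pair is consistent; merging gives x ≡ 3223 (mod 20097), where 20097 = lcm(1827, 99).
The solution is unique modulo lcm(261, 21, 99) = 20097.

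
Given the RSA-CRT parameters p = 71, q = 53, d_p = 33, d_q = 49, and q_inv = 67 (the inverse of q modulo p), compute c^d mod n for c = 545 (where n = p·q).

1724

m₁ = c^(d_p) mod p: c ≡ 48 (mod 71), and 48^33 mod 71 = 20.
m₂ = c^(d_q) mod q: c ≡ 15 (mod 53), and 15^49 mod 53 = 28.
h = q_inv·(m₁ − m₂) mod p = 67·(20 − 28) mod 71 = 32.
m = m₂ + h·q = 28 + 32·53 = 1724.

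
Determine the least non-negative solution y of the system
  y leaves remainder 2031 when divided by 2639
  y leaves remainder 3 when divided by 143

12587

gcd(2639, 143) = 13 and 13 | (3 − 2031), so the pair is consistent; merging gives y ≡ 12587 (mod 29029), where 29029 = lcm(2639, 143).
The solution is unique modulo lcm(2639, 143) = 29029.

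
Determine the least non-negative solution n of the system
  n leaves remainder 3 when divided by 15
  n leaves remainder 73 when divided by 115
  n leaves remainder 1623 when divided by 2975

126573

gcd(15, 115) = 5 and 5 | (73 − 3), so the pair is consistent; merging gives n ≡ 303 (mod 345), where 345 = lcm(15, 115).
gcd(345, 2975) = 5 and 5 | (1623 − 303), so the pair is consistent; merging gives n ≡ 126573 (mod 205275), where 205275 = lcm(345, 2975).
The solution is unique modulo lcm(15, 115, 2975) = 205275.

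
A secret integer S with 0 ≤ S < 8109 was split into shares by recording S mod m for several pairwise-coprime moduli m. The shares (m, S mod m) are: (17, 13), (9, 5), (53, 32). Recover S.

Combine the congruences pairwise.
From S ≡ 13 (mod 17) write S = 13 + 17t. Substituting into S ≡ 5 (mod 9) gives 17t ≡ 1 (mod 9), and since 8⁻¹ ≡ 8 (mod 9), t ≡ 8. Hence S ≡ 13 + 17·8 = 149 (mod 153).
From S ≡ 149 (mod 153) write S = 149 + 153t. Substituting into S ≡ 32 (mod 53) gives 153t ≡ 42 (mod 53), and since 47⁻¹ ≡ 44 (mod 53), t ≡ 46. Hence S ≡ 149 + 153·46 = 7187 (mod 8109).

7187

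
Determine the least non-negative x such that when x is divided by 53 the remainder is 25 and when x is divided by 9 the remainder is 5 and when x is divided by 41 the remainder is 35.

Combine the congruences pairwise.
From x ≡ 25 (mod 53) write x = 25 + 53t. Substituting into x ≡ 5 (mod 9) gives 53t ≡ 7 (mod 9), and since 8⁻¹ ≡ 8 (mod 9), t ≡ 2. Hence x ≡ 25 + 53·2 = 131 (mod 477).
From x ≡ 131 (mod 477) write x = 131 + 477t. Substituting into x ≡ 35 (mod 41) gives 477t ≡ 27 (mod 41), and since 26⁻¹ ≡ 30 (mod 41), t ≡ 31. Hence x ≡ 131 + 477·31 = 14918 (mod 19557).

14918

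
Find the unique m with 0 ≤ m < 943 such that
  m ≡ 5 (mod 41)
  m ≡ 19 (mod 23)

From m ≡ 5 (mod 41) write m = 5 + 41t. Substituting into m ≡ 19 (mod 23) gives 41t ≡ 14 (mod 23), and since 18⁻¹ ≡ 9 (mod 23), t ≡ 11. Hence m ≡ 5 + 41·11 = 456 (mod 943).

456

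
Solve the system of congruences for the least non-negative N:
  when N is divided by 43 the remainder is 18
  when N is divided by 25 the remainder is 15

190

From N ≡ 18 (mod 43) write N = 18 + 43t. Substituting into N ≡ 15 (mod 25) gives 43t ≡ 22 (mod 25), and since 18⁻¹ ≡ 7 (mod 25), t ≡ 4. Hence N ≡ 18 + 43·4 = 190 (mod 1075).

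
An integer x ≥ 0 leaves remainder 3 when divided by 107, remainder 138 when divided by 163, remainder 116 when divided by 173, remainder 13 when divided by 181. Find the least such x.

From x ≡ 3 (mod 107) write x = 3 + 107t. Substituting into x ≡ 138 (mod 163) gives 107t ≡ 135 (mod 163), and since 107⁻¹ ≡ 32 (mod 163), t ≡ 82. Hence x ≡ 3 + 107·82 = 8777 (mod 17441).
From x ≡ 8777 (mod 17441) write x = 8777 + 17441t. Substituting into x ≡ 116 (mod 173) gives 17441t ≡ 162 (mod 173), and since 141⁻¹ ≡ 27 (mod 173), t ≡ 49. Hence x ≡ 8777 + 17441·49 = 863386 (mod 3017293).
From x ≡ 863386 (mod 3017293) write x = 863386 + 3017293t. Substituting into x ≡ 13 (mod 181) gives 3017293t ≡ 178 (mod 181), and since 23⁻¹ ≡ 63 (mod 181), t ≡ 173. Hence x ≡ 863386 + 3017293·173 = 522855075 (mod 546130033).

522855075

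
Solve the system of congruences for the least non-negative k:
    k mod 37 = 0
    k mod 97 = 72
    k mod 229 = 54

429200

Combine the congruences pairwise.
From k ≡ 0 (mod 37) write k = 0 + 37t. Substituting into k ≡ 72 (mod 97) gives 37t ≡ 72 (mod 97), and since 37⁻¹ ≡ 21 (mod 97), t ≡ 57. Hence k ≡ 0 + 37·57 = 2109 (mod 3589).
From k ≡ 2109 (mod 3589) write k = 2109 + 3589t. Substituting into k ≡ 54 (mod 229) gives 3589t ≡ 6 (mod 229), and since 154⁻¹ ≡ 58 (mod 229), t ≡ 119. Hence k ≡ 2109 + 3589·119 = 429200 (mod 821881).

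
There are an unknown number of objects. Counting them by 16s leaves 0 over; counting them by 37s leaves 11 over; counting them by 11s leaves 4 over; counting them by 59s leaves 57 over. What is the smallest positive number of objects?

The moduli are pairwise coprime; M = 16·37·11·59 = 384208.
M/16 = 24013; 24013 ≡ 13 (mod 16); 13·5 ≡ 1, so inverse 5.
M/37 = 10384; 10384 ≡ 24 (mod 37); 24·17 ≡ 1, so inverse 17.
M/11 = 34928; 34928 ≡ 3 (mod 11); 3·4 ≡ 1, so inverse 4.
M/59 = 6512; 6512 ≡ 22 (mod 59); 22·51 ≡ 1, so inverse 51.
N ≡ 0·24013·5 + 11·10384·17 + 4·34928·4 + 57·6512·51 = 21431040.
21431040 mod 384208 = 299600.

299600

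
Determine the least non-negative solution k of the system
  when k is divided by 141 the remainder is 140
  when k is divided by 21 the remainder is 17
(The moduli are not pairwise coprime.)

563

gcd(141, 21) = 3 and 3 | (17 − 140), so the pair is consistent; merging gives k ≡ 563 (mod 987), where 987 = lcm(141, 21).
The solution is unique modulo lcm(141, 21) = 987.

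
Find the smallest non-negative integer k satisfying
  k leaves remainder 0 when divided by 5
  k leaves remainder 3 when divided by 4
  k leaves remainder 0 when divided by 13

195

Combine the congruences pairwise.
From k ≡ 0 (mod 5) write k = 0 + 5t. Substituting into k ≡ 3 (mod 4) gives 5t ≡ 3 (mod 4), and since 1⁻¹ ≡ 1 (mod 4), t ≡ 3. Hence k ≡ 0 + 5·3 = 15 (mod 20).
From k ≡ 15 (mod 20) write k = 15 + 20t. Substituting into k ≡ 0 (mod 13) gives 20t ≡ 11 (mod 13), and since 7⁻¹ ≡ 2 (mod 13), t ≡ 9. Hence k ≡ 15 + 20·9 = 195 (mod 260).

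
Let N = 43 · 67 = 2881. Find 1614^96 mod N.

Mod 43: 1614 ≡ 23; by Fermat, exponent reduces to 96 mod 42 = 12; 23^12 ≡ 16 (mod 43).
Mod 67: 1614 ≡ 6; by Fermat, exponent reduces to 96 mod 66 = 30; 6^30 ≡ 9 (mod 67).
Combine by CRT: x ≡ 16 (mod 43), x ≡ 9 (mod 67) ⇒ x ≡ 1349 (mod 2881).

1349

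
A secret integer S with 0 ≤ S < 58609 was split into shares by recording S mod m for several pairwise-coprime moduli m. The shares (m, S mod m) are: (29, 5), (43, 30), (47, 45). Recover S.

24626

The moduli are pairwise coprime; N = 29·43·47 = 58609.
N/29 = 2021; 2021 ≡ 20 (mod 29); 20·16 ≡ 1, so inverse 16.
N/43 = 1363; 1363 ≡ 30 (mod 43); 30·33 ≡ 1, so inverse 33.
N/47 = 1247; 1247 ≡ 25 (mod 47); 25·32 ≡ 1, so inverse 32.
S ≡ 5·2021·16 + 30·1363·33 + 45·1247·32 = 3306730.
3306730 mod 58609 = 24626.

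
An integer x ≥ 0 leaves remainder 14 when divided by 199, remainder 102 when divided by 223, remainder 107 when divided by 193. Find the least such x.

The moduli are pairwise coprime; N = 199·223·193 = 8564761.
N/199 = 43039; 43039 ≡ 55 (mod 199); 55·76 ≡ 1, so inverse 76.
N/223 = 38407; 38407 ≡ 51 (mod 223); 51·35 ≡ 1, so inverse 35.
N/193 = 44377; 44377 ≡ 180 (mod 193); 180·89 ≡ 1, so inverse 89.
x ≡ 14·43039·76 + 102·38407·35 + 107·44377·89 = 605508657.
605508657 mod 8564761 = 5975387.

5975387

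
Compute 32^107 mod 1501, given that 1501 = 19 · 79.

250

Mod 19: 32 ≡ 13; by Fermat, exponent reduces to 107 mod 18 = 17; 13^17 ≡ 3 (mod 19).
Mod 79: 32 ≡ 32; by Fermat, exponent reduces to 107 mod 78 = 29; 32^29 ≡ 13 (mod 79).
Combine by CRT: x ≡ 3 (mod 19), x ≡ 13 (mod 79) ⇒ x ≡ 250 (mod 1501).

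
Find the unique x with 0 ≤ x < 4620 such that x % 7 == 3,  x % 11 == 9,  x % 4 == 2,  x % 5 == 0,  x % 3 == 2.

3650

Combine the congruences pairwise.
From x ≡ 3 (mod 7) write x = 3 + 7t. Substituting into x ≡ 9 (mod 11) gives 7t ≡ 6 (mod 11), and since 7⁻¹ ≡ 8 (mod 11), t ≡ 4. Hence x ≡ 3 + 7·4 = 31 (mod 77).
From x ≡ 31 (mod 77) write x = 31 + 77t. Substituting into x ≡ 2 (mod 4) gives 77t ≡ 3 (mod 4), and since 1⁻¹ ≡ 1 (mod 4), t ≡ 3. Hence x ≡ 31 + 77·3 = 262 (mod 308).
From x ≡ 262 (mod 308) write x = 262 + 308t. Substituting into x ≡ 0 (mod 5) gives 308t ≡ 3 (mod 5), and since 3⁻¹ ≡ 2 (mod 5), t ≡ 1. Hence x ≡ 262 + 308·1 = 570 (mod 1540).
From x ≡ 570 (mod 1540) write x = 570 + 1540t. Substituting into x ≡ 2 (mod 3) gives 1540t ≡ 2 (mod 3), and since 1⁻¹ ≡ 1 (mod 3), t ≡ 2. Hence x ≡ 570 + 1540·2 = 3650 (mod 4620).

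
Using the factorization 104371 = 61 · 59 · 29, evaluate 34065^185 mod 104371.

35684

Mod 61: 34065 ≡ 27; by Fermat, exponent reduces to 185 mod 60 = 5; 27^5 ≡ 60 (mod 61).
Mod 59: 34065 ≡ 22; by Fermat, exponent reduces to 185 mod 58 = 11; 22^11 ≡ 48 (mod 59).
Mod 29: 34065 ≡ 19; by Fermat, exponent reduces to 185 mod 28 = 17; 19^17 ≡ 14 (mod 29).
Combine by CRT: x ≡ 60 (mod 61), x ≡ 48 (mod 59), x ≡ 14 (mod 29) ⇒ x ≡ 35684 (mod 104371).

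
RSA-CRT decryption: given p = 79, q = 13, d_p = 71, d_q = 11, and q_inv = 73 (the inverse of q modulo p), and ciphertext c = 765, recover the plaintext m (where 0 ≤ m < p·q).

305

m₁ = c^(d_p) mod p: c ≡ 54 (mod 79), and 54^71 mod 79 = 68.
m₂ = c^(d_q) mod q: c ≡ 11 (mod 13), and 11^11 mod 13 = 6.
h = q_inv·(m₁ − m₂) mod p = 73·(68 − 6) mod 79 = 23.
m = m₂ + h·q = 6 + 23·13 = 305.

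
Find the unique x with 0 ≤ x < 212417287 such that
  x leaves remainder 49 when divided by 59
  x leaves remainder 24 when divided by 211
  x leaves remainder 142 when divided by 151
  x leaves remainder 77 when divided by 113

104123249

The moduli are pairwise coprime; N = 59·211·151·113 = 212417287.
N/59 = 3600293; 3600293 ≡ 54 (mod 59); 54·47 ≡ 1, so inverse 47.
N/211 = 1006717; 1006717 ≡ 36 (mod 211); 36·170 ≡ 1, so inverse 170.
N/151 = 1406737; 1406737 ≡ 21 (mod 151); 21·36 ≡ 1, so inverse 36.
N/113 = 1879799; 1879799 ≡ 44 (mod 113); 44·18 ≡ 1, so inverse 18.
x ≡ 49·3600293·47 + 24·1006717·170 + 142·1406737·36 + 77·1879799·18 = 22195521097.
22195521097 mod 212417287 = 104123249.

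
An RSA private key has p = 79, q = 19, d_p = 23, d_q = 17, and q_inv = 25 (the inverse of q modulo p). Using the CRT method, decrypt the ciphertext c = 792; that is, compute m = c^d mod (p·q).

1257

m₁ = c^(d_p) mod p: c ≡ 2 (mod 79), and 2^23 mod 79 = 72.
m₂ = c^(d_q) mod q: c ≡ 13 (mod 19), and 13^17 mod 19 = 3.
h = q_inv·(m₁ − m₂) mod p = 25·(72 − 3) mod 79 = 66.
m = m₂ + h·q = 3 + 66·19 = 1257.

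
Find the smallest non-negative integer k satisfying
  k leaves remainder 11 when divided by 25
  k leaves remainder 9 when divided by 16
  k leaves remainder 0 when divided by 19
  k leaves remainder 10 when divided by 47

114361

From k ≡ 11 (mod 25) write k = 11 + 25t. Substituting into k ≡ 9 (mod 16) gives 25t ≡ 14 (mod 16), and since 9⁻¹ ≡ 9 (mod 16), t ≡ 14. Hence k ≡ 11 + 25·14 = 361 (mod 400).
From k ≡ 361 (mod 400) write k = 361 + 400t. Substituting into k ≡ 0 (mod 19) gives 400t ≡ 0 (mod 19), and since 1⁻¹ ≡ 1 (mod 19), t ≡ 0. Hence k ≡ 361 + 400·0 = 361 (mod 7600).
From k ≡ 361 (mod 7600) write k = 361 + 7600t. Substituting into k ≡ 10 (mod 47) gives 7600t ≡ 25 (mod 47), and since 33⁻¹ ≡ 10 (mod 47), t ≡ 15. Hence k ≡ 361 + 7600·15 = 114361 (mod 357200).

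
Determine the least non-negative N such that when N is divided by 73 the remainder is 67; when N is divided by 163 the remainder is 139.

From N ≡ 67 (mod 73) write N = 67 + 73t. Substituting into N ≡ 139 (mod 163) gives 73t ≡ 72 (mod 163), and since 73⁻¹ ≡ 67 (mod 163), t ≡ 97. Hence N ≡ 67 + 73·97 = 7148 (mod 11899).

7148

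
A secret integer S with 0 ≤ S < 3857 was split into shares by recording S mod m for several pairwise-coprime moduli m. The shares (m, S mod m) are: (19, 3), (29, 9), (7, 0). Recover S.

The moduli are pairwise coprime; N = 19·29·7 = 3857.
N/19 = 203; 203 ≡ 13 (mod 19); 13·3 ≡ 1, so inverse 3.
N/29 = 133; 133 ≡ 17 (mod 29); 17·12 ≡ 1, so inverse 12.
N/7 = 551; 551 ≡ 5 (mod 7); 5·3 ≡ 1, so inverse 3.
S ≡ 3·203·3 + 9·133·12 + 0·551·3 = 16191.
16191 mod 3857 = 763.

763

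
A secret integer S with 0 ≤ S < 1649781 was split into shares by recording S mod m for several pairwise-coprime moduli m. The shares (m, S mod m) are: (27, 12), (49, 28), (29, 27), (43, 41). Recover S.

596064

The moduli are pairwise coprime; N = 27·49·29·43 = 1649781.
N/27 = 61103; 61103 ≡ 2 (mod 27); 2·14 ≡ 1, so inverse 14.
N/49 = 33669; 33669 ≡ 6 (mod 49); 6·41 ≡ 1, so inverse 41.
N/29 = 56889; 56889 ≡ 20 (mod 29); 20·16 ≡ 1, so inverse 16.
N/43 = 38367; 38367 ≡ 11 (mod 43); 11·4 ≡ 1, so inverse 4.
S ≡ 12·61103·14 + 28·33669·41 + 27·56889·16 + 41·38367·4 = 79785552.
79785552 mod 1649781 = 596064.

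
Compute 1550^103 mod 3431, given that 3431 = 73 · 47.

Mod 73: 1550 ≡ 17; by Fermat, exponent reduces to 103 mod 72 = 31; 17^31 ≡ 52 (mod 73).
Mod 47: 1550 ≡ 46; by Fermat, exponent reduces to 103 mod 46 = 11; 46^11 ≡ 46 (mod 47).
Combine by CRT: x ≡ 52 (mod 73), x ≡ 46 (mod 47) ⇒ x ≡ 563 (mod 3431).

563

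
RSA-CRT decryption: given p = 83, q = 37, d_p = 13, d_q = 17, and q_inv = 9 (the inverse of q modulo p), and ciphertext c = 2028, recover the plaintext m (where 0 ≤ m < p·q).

m₁ = c^(d_p) mod p: c ≡ 36 (mod 83), and 36^13 mod 83 = 29.
m₂ = c^(d_q) mod q: c ≡ 30 (mod 37), and 30^17 mod 37 = 21.
h = q_inv·(m₁ − m₂) mod p = 9·(29 − 21) mod 83 = 72.
m = m₂ + h·q = 21 + 72·37 = 2685.

2685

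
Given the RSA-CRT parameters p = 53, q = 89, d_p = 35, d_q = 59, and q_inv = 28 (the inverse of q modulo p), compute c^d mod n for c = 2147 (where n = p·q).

1646

m₁ = c^(d_p) mod p: c ≡ 27 (mod 53), and 27^35 mod 53 = 3.
m₂ = c^(d_q) mod q: c ≡ 11 (mod 89), and 11^59 mod 89 = 44.
h = q_inv·(m₁ − m₂) mod p = 28·(3 − 44) mod 53 = 18.
m = m₂ + h·q = 44 + 18·89 = 1646.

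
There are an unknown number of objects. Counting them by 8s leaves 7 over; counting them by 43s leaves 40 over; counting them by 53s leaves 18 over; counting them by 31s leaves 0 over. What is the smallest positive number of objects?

290935

Combine the congruences pairwise.
From N ≡ 7 (mod 8) write N = 7 + 8t. Substituting into N ≡ 40 (mod 43) gives 8t ≡ 33 (mod 43), and since 8⁻¹ ≡ 27 (mod 43), t ≡ 31. Hence N ≡ 7 + 8·31 = 255 (mod 344).
From N ≡ 255 (mod 344) write N = 255 + 344t. Substituting into N ≡ 18 (mod 53) gives 344t ≡ 28 (mod 53), and since 26⁻¹ ≡ 51 (mod 53), t ≡ 50. Hence N ≡ 255 + 344·50 = 17455 (mod 18232).
From N ≡ 17455 (mod 18232) write N = 17455 + 18232t. Substituting into N ≡ 0 (mod 31) gives 18232t ≡ 29 (mod 31), and since 4⁻¹ ≡ 8 (mod 31), t ≡ 15. Hence N ≡ 17455 + 18232·15 = 290935 (mod 565192).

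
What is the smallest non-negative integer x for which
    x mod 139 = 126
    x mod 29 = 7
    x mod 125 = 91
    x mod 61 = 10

23603716

Combine the congruences pairwise.
From x ≡ 126 (mod 139) write x = 126 + 139t. Substituting into x ≡ 7 (mod 29) gives 139t ≡ 26 (mod 29), and since 23⁻¹ ≡ 24 (mod 29), t ≡ 15. Hence x ≡ 126 + 139·15 = 2211 (mod 4031).
From x ≡ 2211 (mod 4031) write x = 2211 + 4031t. Substituting into x ≡ 91 (mod 125) gives 4031t ≡ 5 (mod 125), and since 31⁻¹ ≡ 121 (mod 125), t ≡ 105. Hence x ≡ 2211 + 4031·105 = 425466 (mod 503875).
From x ≡ 425466 (mod 503875) write x = 425466 + 503875t. Substituting into x ≡ 10 (mod 61) gives 503875t ≡ 19 (mod 61), and since 15⁻¹ ≡ 57 (mod 61), t ≡ 46. Hence x ≡ 425466 + 503875·46 = 23603716 (mod 30736375).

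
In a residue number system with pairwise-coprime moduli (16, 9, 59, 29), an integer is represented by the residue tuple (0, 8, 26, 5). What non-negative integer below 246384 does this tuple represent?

From x ≡ 0 (mod 16) write x = 0 + 16t. Substituting into x ≡ 8 (mod 9) gives 16t ≡ 8 (mod 9), and since 7⁻¹ ≡ 4 (mod 9), t ≡ 5. Hence x ≡ 0 + 16·5 = 80 (mod 144).
From x ≡ 80 (mod 144) write x = 80 + 144t. Substituting into x ≡ 26 (mod 59) gives 144t ≡ 5 (mod 59), and since 26⁻¹ ≡ 25 (mod 59), t ≡ 7. Hence x ≡ 80 + 144·7 = 1088 (mod 8496).
From x ≡ 1088 (mod 8496) write x = 1088 + 8496t. Substituting into x ≡ 5 (mod 29) gives 8496t ≡ 19 (mod 29), and since 28⁻¹ ≡ 28 (mod 29), t ≡ 10. Hence x ≡ 1088 + 8496·10 = 86048 (mod 246384).

86048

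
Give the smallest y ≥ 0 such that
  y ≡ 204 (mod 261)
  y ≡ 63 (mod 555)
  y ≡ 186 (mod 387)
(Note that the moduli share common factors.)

gcd(261, 555) = 3 and 3 | (63 − 204), so the pair is consistent; merging gives y ≡ 15603 (mod 48285), where 48285 = lcm(261, 555).
gcd(48285, 387) = 9 and 9 | (186 − 15603), so the pair is consistent; merging gives y ≡ 1850433 (mod 2076255), where 2076255 = lcm(48285, 387).
The solution is unique modulo lcm(261, 555, 387) = 2076255.

1850433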